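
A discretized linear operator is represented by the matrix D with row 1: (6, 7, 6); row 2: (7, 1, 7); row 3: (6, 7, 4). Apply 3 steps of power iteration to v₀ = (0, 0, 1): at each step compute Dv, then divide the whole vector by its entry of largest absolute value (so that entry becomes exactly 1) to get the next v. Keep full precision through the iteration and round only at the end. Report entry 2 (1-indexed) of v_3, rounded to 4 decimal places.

Dv0 = (6.00000, 7.00000, 4.00000); divide by 7.00000 → v1 = (0.85714, 1.00000, 0.57143)
Dv1 = (15.57143, 11.00000, 14.42857); divide by 15.57143 → v2 = (1.00000, 0.70642, 0.92661)
Dv2 = (16.50459, 14.19266, 14.65138); divide by 16.50459 → v3 = (1.00000, 0.85992, 0.88772)
Requested entry of v3: 1547/1799 = 0.8599

0.8599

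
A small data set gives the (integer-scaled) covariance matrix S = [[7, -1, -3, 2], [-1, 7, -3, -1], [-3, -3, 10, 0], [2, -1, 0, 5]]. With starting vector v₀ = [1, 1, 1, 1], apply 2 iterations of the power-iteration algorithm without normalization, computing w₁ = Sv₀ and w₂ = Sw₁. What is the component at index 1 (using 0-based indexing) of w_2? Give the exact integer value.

w1 = Sv₀ = (7·1 + (-1)·1 + (-3)·1 + 2·1; (-1)·1 + 7·1 + (-3)·1 + (-1)·1; (-3)·1 + (-3)·1 + 10·1 + 0·1; 2·1 + (-1)·1 + 0·1 + 5·1) = (5, 2, 4, 6)
w2 = Sw1 = (7·5 + (-1)·2 + (-3)·4 + 2·6; (-1)·5 + 7·2 + (-3)·4 + (-1)·6; (-3)·5 + (-3)·2 + 10·4 + 0·6; 2·5 + (-1)·2 + 0·4 + 5·6) = (33, -9, 19, 38)
The requested component of w2 is -9.

-9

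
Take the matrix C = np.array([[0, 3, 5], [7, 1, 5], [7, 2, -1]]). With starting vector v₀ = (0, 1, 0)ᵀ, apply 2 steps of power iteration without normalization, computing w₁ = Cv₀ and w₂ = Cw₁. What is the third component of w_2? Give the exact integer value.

w1 = Cv₀ = (3, 1, 2)
w2 = Cw1 = (13, 32, 21)
The requested component of w2 is 21.

21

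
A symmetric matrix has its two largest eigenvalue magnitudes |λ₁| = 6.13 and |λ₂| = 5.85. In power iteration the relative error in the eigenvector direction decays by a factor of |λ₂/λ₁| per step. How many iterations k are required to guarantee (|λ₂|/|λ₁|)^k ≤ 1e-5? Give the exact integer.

247

|λ₂/λ₁| = 5.85/6.13 = 0.95432
Need k ≥ ln(1e-5) / ln(0.95432) = -11.5129 / -0.0468 ≈ 246.250
Smallest integer k satisfying the bound: 247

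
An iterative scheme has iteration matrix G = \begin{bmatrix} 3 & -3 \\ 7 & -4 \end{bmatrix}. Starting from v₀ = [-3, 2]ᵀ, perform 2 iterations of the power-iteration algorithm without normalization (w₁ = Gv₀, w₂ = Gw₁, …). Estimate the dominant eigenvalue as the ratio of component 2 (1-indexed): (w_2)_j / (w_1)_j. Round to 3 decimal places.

w1 = Gv₀ = (-15, -29)
w2 = Gw1 = (42, 11)
Ratio at component: 11 / -29 = -0.379

-0.379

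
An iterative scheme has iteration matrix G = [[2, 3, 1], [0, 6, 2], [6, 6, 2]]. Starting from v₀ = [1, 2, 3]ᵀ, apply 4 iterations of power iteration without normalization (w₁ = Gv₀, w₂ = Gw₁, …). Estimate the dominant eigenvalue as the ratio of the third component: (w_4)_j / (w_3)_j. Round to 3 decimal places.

λ ≈ 8.879

w1 = Gv₀ = (2·1 + 3·2 + 1·3; 0·1 + 6·2 + 2·3; 6·1 + 6·2 + 2·3) = (11, 18, 24)
w2 = Gw1 = (2·11 + 3·18 + 1·24; 0·11 + 6·18 + 2·24; 6·11 + 6·18 + 2·24) = (100, 156, 222)
w3 = Gw2 = (890, 1380, 1980)
w4 = Gw3 = (7900, 12240, 17580)
Ratio at component: 17580 / 1980 = 8.879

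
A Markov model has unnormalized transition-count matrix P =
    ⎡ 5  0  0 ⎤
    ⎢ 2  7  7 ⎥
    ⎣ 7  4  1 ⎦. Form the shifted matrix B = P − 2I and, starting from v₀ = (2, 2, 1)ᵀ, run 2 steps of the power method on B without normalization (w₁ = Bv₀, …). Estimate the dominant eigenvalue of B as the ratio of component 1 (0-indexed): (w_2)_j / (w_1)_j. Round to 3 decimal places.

B = P − 2I has rows (3, 0, 0); (2, 5, 7); (7, 4, -1)
w1 = Bv₀ = (3·2 + 0·2 + 0·1; 2·2 + 5·2 + 7·1; 7·2 + 4·2 + (-1)·1) = (6, 21, 21)
w2 = Bw1 = (3·6 + 0·21 + 0·21; 2·6 + 5·21 + 7·21; 7·6 + 4·21 + (-1)·21) = (18, 264, 105)
Ratio: 264/21 = 12.571

12.571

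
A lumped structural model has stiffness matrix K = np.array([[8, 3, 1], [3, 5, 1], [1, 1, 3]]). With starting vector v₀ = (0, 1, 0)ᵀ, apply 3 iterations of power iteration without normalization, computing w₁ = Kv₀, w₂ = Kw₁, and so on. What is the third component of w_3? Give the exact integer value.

108

w1 = Kv₀ = (8·0 + 3·1 + 1·0; 3·0 + 5·1 + 1·0; 1·0 + 1·1 + 3·0) = (3, 5, 1)
w2 = Kw1 = (8·3 + 3·5 + 1·1; 3·3 + 5·5 + 1·1; 1·3 + 1·5 + 3·1) = (40, 35, 11)
w3 = Kw2 = (436, 306, 108)
The requested component of w3 is 108.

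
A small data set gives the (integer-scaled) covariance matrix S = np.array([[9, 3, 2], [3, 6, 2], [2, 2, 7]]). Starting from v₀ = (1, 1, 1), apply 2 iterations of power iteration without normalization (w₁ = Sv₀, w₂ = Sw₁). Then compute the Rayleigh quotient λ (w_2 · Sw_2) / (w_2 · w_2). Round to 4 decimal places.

w1 = Sv₀ = (14, 11, 11)
w2 = Sw1 = (181, 130, 127)
Sw2 = (2273, 1577, 1511)
w2·Sw2 = 181·2273 + 130·1577 + 127·1511 = 808320; w2·w2 = 181·181 + 130·130 + 127·127 = 65790
λ ≈ 808320/65790 = 12.2864

12.2864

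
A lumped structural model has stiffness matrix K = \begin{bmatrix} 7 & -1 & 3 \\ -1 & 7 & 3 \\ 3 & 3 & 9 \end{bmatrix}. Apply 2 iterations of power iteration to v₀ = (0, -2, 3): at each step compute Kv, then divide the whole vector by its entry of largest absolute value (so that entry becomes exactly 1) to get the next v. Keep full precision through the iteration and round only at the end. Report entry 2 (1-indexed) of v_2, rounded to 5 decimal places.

0.08213

Kv0 = (11.000000, -5.000000, 21.000000); divide by 21.000000 → v1 = (0.523810, -0.238095, 1.000000)
Kv1 = (6.904762, 0.809524, 9.857143); divide by 9.857143 → v2 = (0.700483, 0.082126, 1.000000)
Requested entry of v2: 17/207 = 0.08213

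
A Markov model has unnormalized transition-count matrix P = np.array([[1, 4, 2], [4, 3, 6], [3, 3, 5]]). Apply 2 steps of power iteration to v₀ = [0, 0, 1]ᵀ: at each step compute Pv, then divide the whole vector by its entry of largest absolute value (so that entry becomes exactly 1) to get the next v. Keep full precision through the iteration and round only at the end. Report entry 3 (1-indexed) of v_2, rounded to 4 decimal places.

0.8750

Pv0 = (2.00000, 6.00000, 5.00000); divide by 6.00000 → v1 = (0.33333, 1.00000, 0.83333)
Pv1 = (6.00000, 9.33333, 8.16667); divide by 9.33333 → v2 = (0.64286, 1.00000, 0.87500)
Requested entry of v2: 49/56 = 0.8750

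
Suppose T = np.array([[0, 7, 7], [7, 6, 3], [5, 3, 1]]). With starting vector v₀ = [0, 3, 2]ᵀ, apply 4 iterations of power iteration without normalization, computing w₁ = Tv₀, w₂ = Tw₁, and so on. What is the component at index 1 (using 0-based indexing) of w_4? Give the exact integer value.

w1 = Tv₀ = (0·0 + 7·3 + 7·2; 7·0 + 6·3 + 3·2; 5·0 + 3·3 + 1·2) = (35, 24, 11)
w2 = Tw1 = (0·35 + 7·24 + 7·11; 7·35 + 6·24 + 3·11; 5·35 + 3·24 + 1·11) = (245, 422, 258)
w3 = Tw2 = (4760, 5021, 2749)
w4 = Tw3 = (54390, 71693, 41612)
The requested component of w4 is 71693.

71693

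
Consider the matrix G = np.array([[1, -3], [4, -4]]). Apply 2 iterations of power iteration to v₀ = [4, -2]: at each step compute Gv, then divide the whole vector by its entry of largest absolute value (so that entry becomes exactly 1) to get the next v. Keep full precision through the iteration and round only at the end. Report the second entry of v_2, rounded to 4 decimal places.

0.9032

Gv0 = (10.00000, 24.00000); divide by 24.00000 → v1 = (0.41667, 1.00000)
Gv1 = (-2.58333, -2.33333); divide by -2.58333 → v2 = (1.00000, 0.90323)
Requested entry of v2: -56/-62 = 0.9032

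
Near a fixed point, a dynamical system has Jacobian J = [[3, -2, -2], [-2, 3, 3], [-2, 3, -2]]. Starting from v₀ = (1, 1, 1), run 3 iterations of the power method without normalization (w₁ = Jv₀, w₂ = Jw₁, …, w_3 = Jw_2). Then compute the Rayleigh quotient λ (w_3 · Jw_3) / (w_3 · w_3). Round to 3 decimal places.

λ ≈ 5.853

w1 = Jv₀ = (3·1 + (-2)·1 + (-2)·1; (-2)·1 + 3·1 + 3·1; (-2)·1 + 3·1 + (-2)·1) = (-1, 4, -1)
w2 = Jw1 = (3·(-1) + (-2)·4 + (-2)·(-1); (-2)·(-1) + 3·4 + 3·(-1); (-2)·(-1) + 3·4 + (-2)·(-1)) = (-9, 11, 16)
w3 = Jw2 = (-81, 99, 19)
Jw3 = (-479, 516, 421)
w3·Jw3 = (-81)·(-479) + 99·516 + 19·421 = 97882; w3·w3 = (-81)·(-81) + 99·99 + 19·19 = 16723
λ ≈ 97882/16723 = 5.853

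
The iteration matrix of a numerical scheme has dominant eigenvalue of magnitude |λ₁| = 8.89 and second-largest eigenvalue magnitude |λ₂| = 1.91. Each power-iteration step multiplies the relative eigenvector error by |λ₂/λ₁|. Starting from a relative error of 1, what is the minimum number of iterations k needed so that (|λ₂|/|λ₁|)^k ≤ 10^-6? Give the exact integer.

9

|λ₂/λ₁| = 1.91/8.89 = 0.21485
Need k ≥ ln(10^-6) / ln(0.21485) = -13.8155 / -1.5378 ≈ 8.984
Smallest integer k satisfying the bound: 9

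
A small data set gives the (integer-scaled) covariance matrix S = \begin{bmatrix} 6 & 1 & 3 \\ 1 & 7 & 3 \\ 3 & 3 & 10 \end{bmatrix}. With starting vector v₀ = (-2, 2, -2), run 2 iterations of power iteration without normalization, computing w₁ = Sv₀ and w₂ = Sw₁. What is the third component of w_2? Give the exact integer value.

-230

w1 = Sv₀ = (-16, 6, -20)
w2 = Sw1 = (-150, -34, -230)
The requested component of w2 is -230.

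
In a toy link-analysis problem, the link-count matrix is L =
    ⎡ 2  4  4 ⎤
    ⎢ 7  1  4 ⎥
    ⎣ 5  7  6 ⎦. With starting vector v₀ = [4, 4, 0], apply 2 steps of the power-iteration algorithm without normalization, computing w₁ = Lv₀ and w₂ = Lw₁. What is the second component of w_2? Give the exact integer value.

392

w1 = Lv₀ = (24, 32, 48)
w2 = Lw1 = (368, 392, 632)
The requested component of w2 is 392.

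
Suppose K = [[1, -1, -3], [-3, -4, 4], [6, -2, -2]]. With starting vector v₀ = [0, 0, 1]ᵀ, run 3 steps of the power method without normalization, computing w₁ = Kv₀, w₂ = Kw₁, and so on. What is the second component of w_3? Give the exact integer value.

-25

w1 = Kv₀ = (1·0 + (-1)·0 + (-3)·1; (-3)·0 + (-4)·0 + 4·1; 6·0 + (-2)·0 + (-2)·1) = (-3, 4, -2)
w2 = Kw1 = (1·(-3) + (-1)·4 + (-3)·(-2); (-3)·(-3) + (-4)·4 + 4·(-2); 6·(-3) + (-2)·4 + (-2)·(-2)) = (-1, -15, -22)
w3 = Kw2 = (80, -25, 68)
The requested component of w3 is -25.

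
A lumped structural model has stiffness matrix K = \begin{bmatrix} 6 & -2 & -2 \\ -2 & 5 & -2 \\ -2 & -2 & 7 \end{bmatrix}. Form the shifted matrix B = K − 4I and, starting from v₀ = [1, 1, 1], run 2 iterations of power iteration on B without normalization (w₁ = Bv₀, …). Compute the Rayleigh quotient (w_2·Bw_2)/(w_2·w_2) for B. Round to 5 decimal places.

-0.75676

B = K − 4I has rows (2, -2, -2); (-2, 1, -2); (-2, -2, 3)
w1 = Bv₀ = (-2, -3, -1)
w2 = Bw1 = (4, 3, 7)
Bw2 = (-12, -19, 7)
w2·Bw2 = -56; w2·w2 = 74; μ ≈ -56/74 = -0.75676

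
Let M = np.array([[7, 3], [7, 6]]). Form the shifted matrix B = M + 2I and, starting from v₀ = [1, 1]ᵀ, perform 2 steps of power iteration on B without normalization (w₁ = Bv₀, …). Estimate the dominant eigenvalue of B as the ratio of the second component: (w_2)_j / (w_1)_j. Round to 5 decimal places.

B = M + 2I has rows (9, 3); (7, 8)
w1 = Bv₀ = (12, 15)
w2 = Bw1 = (153, 204)
Ratio: 204/15 = 13.60000

μ ≈ 13.60000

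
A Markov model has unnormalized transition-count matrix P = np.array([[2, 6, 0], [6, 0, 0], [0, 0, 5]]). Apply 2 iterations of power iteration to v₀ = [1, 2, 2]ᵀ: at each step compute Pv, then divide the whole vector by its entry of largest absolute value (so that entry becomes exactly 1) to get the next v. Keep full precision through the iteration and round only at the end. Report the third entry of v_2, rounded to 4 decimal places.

Pv0 = (14.00000, 6.00000, 10.00000); divide by 14.00000 → v1 = (1.00000, 0.42857, 0.71429)
Pv1 = (4.57143, 6.00000, 3.57143); divide by 6.00000 → v2 = (0.76190, 1.00000, 0.59524)
Requested entry of v2: 50/84 = 0.5952

0.5952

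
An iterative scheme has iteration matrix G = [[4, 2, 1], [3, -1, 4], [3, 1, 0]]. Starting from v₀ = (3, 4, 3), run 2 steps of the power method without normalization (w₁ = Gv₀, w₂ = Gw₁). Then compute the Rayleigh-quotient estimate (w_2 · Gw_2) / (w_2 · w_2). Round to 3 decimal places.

w1 = Gv₀ = (4·3 + 2·4 + 1·3; 3·3 + (-1)·4 + 4·3; 3·3 + 1·4 + 0·3) = (23, 17, 13)
w2 = Gw1 = (4·23 + 2·17 + 1·13; 3·23 + (-1)·17 + 4·13; 3·23 + 1·17 + 0·13) = (139, 104, 86)
Gw2 = (850, 657, 521)
w2·Gw2 = 139·850 + 104·657 + 86·521 = 231284; w2·w2 = 139·139 + 104·104 + 86·86 = 37533
λ ≈ 231284/37533 = 6.162

6.162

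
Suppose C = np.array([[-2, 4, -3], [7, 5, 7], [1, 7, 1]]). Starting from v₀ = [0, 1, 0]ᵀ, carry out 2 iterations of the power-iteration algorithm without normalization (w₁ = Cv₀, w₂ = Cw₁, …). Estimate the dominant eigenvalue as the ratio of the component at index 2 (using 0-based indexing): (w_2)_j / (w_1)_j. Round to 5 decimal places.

w1 = Cv₀ = (4, 5, 7)
w2 = Cw1 = (-9, 102, 46)
Ratio at component: 46 / 7 = 6.57143

6.57143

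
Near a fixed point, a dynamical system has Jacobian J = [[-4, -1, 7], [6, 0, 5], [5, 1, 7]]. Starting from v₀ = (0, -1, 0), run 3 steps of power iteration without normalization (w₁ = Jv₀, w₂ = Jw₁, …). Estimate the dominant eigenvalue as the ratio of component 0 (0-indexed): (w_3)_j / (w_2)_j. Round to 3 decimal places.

λ ≈ -2.636

w1 = Jv₀ = (1, 0, -1)
w2 = Jw1 = (-11, 1, -2)
w3 = Jw2 = (29, -76, -68)
Ratio at component: 29 / -11 = -2.636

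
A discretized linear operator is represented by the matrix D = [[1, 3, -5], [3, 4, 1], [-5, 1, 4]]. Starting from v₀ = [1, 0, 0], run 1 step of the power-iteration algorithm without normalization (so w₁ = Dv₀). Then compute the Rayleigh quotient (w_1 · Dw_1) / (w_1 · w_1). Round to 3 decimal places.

λ ≈ 5.000

w1 = Dv₀ = (1, 3, -5)
Dw1 = (35, 10, -22)
w1·Dw1 = 1·35 + 3·10 + (-5)·(-22) = 175; w1·w1 = 1·1 + 3·3 + (-5)·(-5) = 35
λ ≈ 175/35 = 5.000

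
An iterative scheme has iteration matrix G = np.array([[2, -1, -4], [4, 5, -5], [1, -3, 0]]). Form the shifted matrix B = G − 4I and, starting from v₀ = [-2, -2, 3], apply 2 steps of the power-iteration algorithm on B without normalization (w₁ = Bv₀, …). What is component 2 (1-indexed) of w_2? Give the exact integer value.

B = G − 4I has rows (-2, -1, -4); (4, 1, -5); (1, -3, -4)
w1 = Bv₀ = (-6, -25, -8)
w2 = Bw1 = (69, -9, 101)
Requested component of w2: -9

-9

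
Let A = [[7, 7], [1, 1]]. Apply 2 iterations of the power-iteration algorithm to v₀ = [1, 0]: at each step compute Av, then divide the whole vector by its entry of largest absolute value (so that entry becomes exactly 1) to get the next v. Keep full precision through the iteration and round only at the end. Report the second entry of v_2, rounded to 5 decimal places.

0.14286

Av0 = (7.000000, 1.000000); divide by 7.000000 → v1 = (1.000000, 0.142857)
Av1 = (8.000000, 1.142857); divide by 8.000000 → v2 = (1.000000, 0.142857)
Requested entry of v2: 8/56 = 0.14286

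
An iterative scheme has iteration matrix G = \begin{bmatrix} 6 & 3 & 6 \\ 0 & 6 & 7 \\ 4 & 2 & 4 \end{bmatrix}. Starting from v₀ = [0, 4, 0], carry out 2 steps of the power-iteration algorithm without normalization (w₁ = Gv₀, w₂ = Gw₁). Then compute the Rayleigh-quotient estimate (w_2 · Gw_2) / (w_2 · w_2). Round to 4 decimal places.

11.9904

w1 = Gv₀ = (6·0 + 3·4 + 6·0; 0·0 + 6·4 + 7·0; 4·0 + 2·4 + 4·0) = (12, 24, 8)
w2 = Gw1 = (6·12 + 3·24 + 6·8; 0·12 + 6·24 + 7·8; 4·12 + 2·24 + 4·8) = (192, 200, 128)
Gw2 = (2520, 2096, 1680)
w2·Gw2 = 192·2520 + 200·2096 + 128·1680 = 1118080; w2·w2 = 192·192 + 200·200 + 128·128 = 93248
λ ≈ 1118080/93248 = 11.9904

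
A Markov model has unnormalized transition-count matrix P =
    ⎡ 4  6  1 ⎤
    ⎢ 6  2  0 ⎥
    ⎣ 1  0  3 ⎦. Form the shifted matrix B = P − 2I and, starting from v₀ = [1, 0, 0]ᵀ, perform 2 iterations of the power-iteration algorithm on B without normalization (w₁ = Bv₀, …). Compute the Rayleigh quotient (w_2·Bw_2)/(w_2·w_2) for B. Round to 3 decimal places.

B = P − 2I has rows (2, 6, 1); (6, 0, 0); (1, 0, 1)
w1 = Bv₀ = (2, 6, 1)
w2 = Bw1 = (41, 12, 3)
Bw2 = (157, 246, 44)
w2·Bw2 = 9521; w2·w2 = 1834; μ ≈ 9521/1834 = 5.191

μ ≈ 5.191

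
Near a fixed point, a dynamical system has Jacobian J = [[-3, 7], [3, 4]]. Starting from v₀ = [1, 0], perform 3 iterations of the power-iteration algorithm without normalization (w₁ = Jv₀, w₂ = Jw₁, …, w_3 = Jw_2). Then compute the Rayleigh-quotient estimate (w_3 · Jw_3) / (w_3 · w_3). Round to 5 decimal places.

-2.83858

w1 = Jv₀ = ((-3)·1 + 7·0; 3·1 + 4·0) = (-3, 3)
w2 = Jw1 = ((-3)·(-3) + 7·3; 3·(-3) + 4·3) = (30, 3)
w3 = Jw2 = (-69, 102)
Jw3 = (921, 201)
w3·Jw3 = (-69)·921 + 102·201 = -43047; w3·w3 = (-69)·(-69) + 102·102 = 15165
λ ≈ -43047/15165 = -2.83858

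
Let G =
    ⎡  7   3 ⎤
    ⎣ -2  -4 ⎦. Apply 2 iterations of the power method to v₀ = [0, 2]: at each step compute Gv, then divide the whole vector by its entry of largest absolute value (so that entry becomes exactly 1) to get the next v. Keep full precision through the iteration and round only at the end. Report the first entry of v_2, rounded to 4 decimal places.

0.9000

Gv0 = (6.00000, -8.00000); divide by -8.00000 → v1 = (-0.75000, 1.00000)
Gv1 = (-2.25000, -2.50000); divide by -2.50000 → v2 = (0.90000, 1.00000)
Requested entry of v2: 18/20 = 0.9000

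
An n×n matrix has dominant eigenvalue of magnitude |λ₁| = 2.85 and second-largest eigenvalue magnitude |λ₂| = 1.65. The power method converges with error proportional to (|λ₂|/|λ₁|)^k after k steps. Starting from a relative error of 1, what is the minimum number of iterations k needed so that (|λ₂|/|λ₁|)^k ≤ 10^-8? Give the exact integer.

|λ₂/λ₁| = 1.65/2.85 = 0.57895
Need k ≥ ln(10^-8) / ln(0.57895) = -18.4207 / -0.5465 ≈ 33.704
Smallest integer k satisfying the bound: 34

34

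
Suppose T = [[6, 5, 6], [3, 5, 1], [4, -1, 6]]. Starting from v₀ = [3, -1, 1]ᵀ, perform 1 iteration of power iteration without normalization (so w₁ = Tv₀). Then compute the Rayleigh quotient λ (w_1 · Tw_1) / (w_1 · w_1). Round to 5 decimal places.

11.81660

w1 = Tv₀ = (6·3 + 5·(-1) + 6·1; 3·3 + 5·(-1) + 1·1; 4·3 + (-1)·(-1) + 6·1) = (19, 5, 19)
Tw1 = (253, 101, 185)
w1·Tw1 = 19·253 + 5·101 + 19·185 = 8827; w1·w1 = 19·19 + 5·5 + 19·19 = 747
λ ≈ 8827/747 = 11.81660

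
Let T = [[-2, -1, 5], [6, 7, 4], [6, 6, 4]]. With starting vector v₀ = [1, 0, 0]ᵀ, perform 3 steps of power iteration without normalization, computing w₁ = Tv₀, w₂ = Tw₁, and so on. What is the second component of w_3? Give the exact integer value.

738

w1 = Tv₀ = (-2, 6, 6)
w2 = Tw1 = (28, 54, 48)
w3 = Tw2 = (130, 738, 684)
The requested component of w3 is 738.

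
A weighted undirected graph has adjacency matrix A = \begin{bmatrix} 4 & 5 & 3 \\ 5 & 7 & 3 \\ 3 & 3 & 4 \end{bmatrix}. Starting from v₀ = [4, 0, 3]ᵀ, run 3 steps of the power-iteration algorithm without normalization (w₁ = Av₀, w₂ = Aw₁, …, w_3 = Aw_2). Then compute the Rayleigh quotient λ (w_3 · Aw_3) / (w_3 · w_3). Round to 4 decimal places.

12.7425

w1 = Av₀ = (4·4 + 5·0 + 3·3; 5·4 + 7·0 + 3·3; 3·4 + 3·0 + 4·3) = (25, 29, 24)
w2 = Aw1 = (4·25 + 5·29 + 3·24; 5·25 + 7·29 + 3·24; 3·25 + 3·29 + 4·24) = (317, 400, 258)
w3 = Aw2 = (4042, 5159, 3183)
Aw3 = (51512, 65872, 40335)
w3·Aw3 = 4042·51512 + 5159·65872 + 3183·40335 = 676431457; w3·w3 = 4042·4042 + 5159·5159 + 3183·3183 = 53084534
λ ≈ 676431457/53084534 = 12.7425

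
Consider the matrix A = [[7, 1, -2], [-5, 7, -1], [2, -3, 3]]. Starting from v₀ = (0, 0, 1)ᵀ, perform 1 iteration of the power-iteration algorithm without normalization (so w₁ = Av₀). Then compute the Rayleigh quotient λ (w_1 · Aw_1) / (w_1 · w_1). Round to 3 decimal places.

w1 = Av₀ = (7·0 + 1·0 + (-2)·1; (-5)·0 + 7·0 + (-1)·1; 2·0 + (-3)·0 + 3·1) = (-2, -1, 3)
Aw1 = (-21, 0, 8)
w1·Aw1 = (-2)·(-21) + (-1)·0 + 3·8 = 66; w1·w1 = (-2)·(-2) + (-1)·(-1) + 3·3 = 14
λ ≈ 66/14 = 4.714

λ ≈ 4.714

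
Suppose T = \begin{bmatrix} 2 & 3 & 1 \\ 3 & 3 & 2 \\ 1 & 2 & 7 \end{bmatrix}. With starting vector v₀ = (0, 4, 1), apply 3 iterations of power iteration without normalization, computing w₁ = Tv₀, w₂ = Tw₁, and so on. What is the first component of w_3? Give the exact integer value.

w1 = Tv₀ = (2·0 + 3·4 + 1·1; 3·0 + 3·4 + 2·1; 1·0 + 2·4 + 7·1) = (13, 14, 15)
w2 = Tw1 = (2·13 + 3·14 + 1·15; 3·13 + 3·14 + 2·15; 1·13 + 2·14 + 7·15) = (83, 111, 146)
w3 = Tw2 = (645, 874, 1327)
The requested component of w3 is 645.

645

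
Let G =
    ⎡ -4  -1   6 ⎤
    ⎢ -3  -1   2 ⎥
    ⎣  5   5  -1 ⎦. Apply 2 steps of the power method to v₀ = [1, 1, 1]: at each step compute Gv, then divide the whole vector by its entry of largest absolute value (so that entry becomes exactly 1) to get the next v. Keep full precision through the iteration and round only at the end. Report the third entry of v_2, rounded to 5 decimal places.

-0.26923

Gv0 = (1.000000, -2.000000, 9.000000); divide by 9.000000 → v1 = (0.111111, -0.222222, 1.000000)
Gv1 = (5.777778, 1.888889, -1.555556); divide by 5.777778 → v2 = (1.000000, 0.326923, -0.269231)
Requested entry of v2: -14/52 = -0.26923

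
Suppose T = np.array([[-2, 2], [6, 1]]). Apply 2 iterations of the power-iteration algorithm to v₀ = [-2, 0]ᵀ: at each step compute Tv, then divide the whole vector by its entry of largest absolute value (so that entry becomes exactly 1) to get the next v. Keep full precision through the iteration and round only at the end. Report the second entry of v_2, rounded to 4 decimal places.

Tv0 = (4.00000, -12.00000); divide by -12.00000 → v1 = (-0.33333, 1.00000)
Tv1 = (2.66667, -1.00000); divide by 2.66667 → v2 = (1.00000, -0.37500)
Requested entry of v2: 12/-32 = -0.3750

-0.3750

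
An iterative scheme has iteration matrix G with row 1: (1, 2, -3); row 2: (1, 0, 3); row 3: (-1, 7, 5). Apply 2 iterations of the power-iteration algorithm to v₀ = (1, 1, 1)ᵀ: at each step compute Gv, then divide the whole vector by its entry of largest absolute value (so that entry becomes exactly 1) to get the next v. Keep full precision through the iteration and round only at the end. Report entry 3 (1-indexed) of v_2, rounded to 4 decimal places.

1.0000

Gv0 = (0.00000, 4.00000, 11.00000); divide by 11.00000 → v1 = (0.00000, 0.36364, 1.00000)
Gv1 = (-2.27273, 3.00000, 7.54545); divide by 7.54545 → v2 = (-0.30120, 0.39759, 1.00000)
Requested entry of v2: 83/83 = 1.0000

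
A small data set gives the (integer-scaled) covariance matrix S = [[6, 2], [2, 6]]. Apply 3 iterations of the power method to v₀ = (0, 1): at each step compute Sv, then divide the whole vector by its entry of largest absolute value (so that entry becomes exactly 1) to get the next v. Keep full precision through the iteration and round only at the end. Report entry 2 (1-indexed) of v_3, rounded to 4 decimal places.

Sv0 = (2.00000, 6.00000); divide by 6.00000 → v1 = (0.33333, 1.00000)
Sv1 = (4.00000, 6.66667); divide by 6.66667 → v2 = (0.60000, 1.00000)
Sv2 = (5.60000, 7.20000); divide by 7.20000 → v3 = (0.77778, 1.00000)
Requested entry of v3: 288/288 = 1.0000

1.0000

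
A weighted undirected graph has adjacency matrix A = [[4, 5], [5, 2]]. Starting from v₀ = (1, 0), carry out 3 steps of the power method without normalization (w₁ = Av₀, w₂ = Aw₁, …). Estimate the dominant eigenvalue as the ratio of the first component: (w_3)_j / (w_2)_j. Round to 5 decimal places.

w1 = Av₀ = (4·1 + 5·0; 5·1 + 2·0) = (4, 5)
w2 = Aw1 = (4·4 + 5·5; 5·4 + 2·5) = (41, 30)
w3 = Aw2 = (314, 265)
Ratio at component: 314 / 41 = 7.65854

7.65854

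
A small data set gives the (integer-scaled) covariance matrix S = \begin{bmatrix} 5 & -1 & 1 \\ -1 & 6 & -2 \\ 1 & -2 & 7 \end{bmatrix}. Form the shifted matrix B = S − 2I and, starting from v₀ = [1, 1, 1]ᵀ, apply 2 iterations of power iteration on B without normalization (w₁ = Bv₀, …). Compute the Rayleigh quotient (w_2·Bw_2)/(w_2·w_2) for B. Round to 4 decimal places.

B = S − 2I has rows (3, -1, 1); (-1, 4, -2); (1, -2, 5)
w1 = Bv₀ = (3·1 + (-1)·1 + 1·1; (-1)·1 + 4·1 + (-2)·1; 1·1 + (-2)·1 + 5·1) = (3, 1, 4)
w2 = Bw1 = (3·3 + (-1)·1 + 1·4; (-1)·3 + 4·1 + (-2)·4; 1·3 + (-2)·1 + 5·4) = (12, -7, 21)
Bw2 = (64, -82, 131)
w2·Bw2 = 4093; w2·w2 = 634; μ ≈ 4093/634 = 6.4558

μ ≈ 6.4558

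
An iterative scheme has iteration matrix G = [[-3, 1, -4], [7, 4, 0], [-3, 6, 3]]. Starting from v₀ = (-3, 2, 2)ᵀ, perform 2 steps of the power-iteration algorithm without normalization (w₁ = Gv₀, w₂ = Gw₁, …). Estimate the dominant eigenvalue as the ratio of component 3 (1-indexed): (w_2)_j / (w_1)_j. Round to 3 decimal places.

w1 = Gv₀ = ((-3)·(-3) + 1·2 + (-4)·2; 7·(-3) + 4·2 + 0·2; (-3)·(-3) + 6·2 + 3·2) = (3, -13, 27)
w2 = Gw1 = ((-3)·3 + 1·(-13) + (-4)·27; 7·3 + 4·(-13) + 0·27; (-3)·3 + 6·(-13) + 3·27) = (-130, -31, -6)
Ratio at component: -6 / 27 = -0.222

-0.222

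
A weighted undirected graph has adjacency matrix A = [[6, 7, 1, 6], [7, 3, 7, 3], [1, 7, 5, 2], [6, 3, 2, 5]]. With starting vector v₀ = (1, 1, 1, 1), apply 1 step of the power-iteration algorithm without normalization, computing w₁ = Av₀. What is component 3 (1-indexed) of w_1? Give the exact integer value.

w1 = Av₀ = (6·1 + 7·1 + 1·1 + 6·1; 7·1 + 3·1 + 7·1 + 3·1; 1·1 + 7·1 + 5·1 + 2·1; 6·1 + 3·1 + 2·1 + 5·1) = (20, 20, 15, 16)
The requested component of w1 is 15.

15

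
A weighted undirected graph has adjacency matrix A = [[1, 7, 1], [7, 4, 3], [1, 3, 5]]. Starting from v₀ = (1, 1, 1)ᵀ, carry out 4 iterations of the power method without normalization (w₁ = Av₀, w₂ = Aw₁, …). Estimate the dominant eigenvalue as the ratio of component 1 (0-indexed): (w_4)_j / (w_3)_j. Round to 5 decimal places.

w1 = Av₀ = (1·1 + 7·1 + 1·1; 7·1 + 4·1 + 3·1; 1·1 + 3·1 + 5·1) = (9, 14, 9)
w2 = Aw1 = (1·9 + 7·14 + 1·9; 7·9 + 4·14 + 3·9; 1·9 + 3·14 + 5·9) = (116, 146, 96)
w3 = Aw2 = (1234, 1684, 1034)
w4 = Aw3 = (14056, 18476, 11456)
Ratio at component: 18476 / 1684 = 10.97150

λ ≈ 10.97150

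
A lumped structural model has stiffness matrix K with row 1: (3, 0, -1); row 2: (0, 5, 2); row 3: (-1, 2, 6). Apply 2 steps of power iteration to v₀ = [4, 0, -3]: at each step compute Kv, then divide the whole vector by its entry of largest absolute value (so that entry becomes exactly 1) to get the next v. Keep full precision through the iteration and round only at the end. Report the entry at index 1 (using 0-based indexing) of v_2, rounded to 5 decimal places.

0.46541

Kv0 = (15.000000, -6.000000, -22.000000); divide by -22.000000 → v1 = (-0.681818, 0.272727, 1.000000)
Kv1 = (-3.045455, 3.363636, 7.227273); divide by 7.227273 → v2 = (-0.421384, 0.465409, 1.000000)
Requested entry of v2: -74/-159 = 0.46541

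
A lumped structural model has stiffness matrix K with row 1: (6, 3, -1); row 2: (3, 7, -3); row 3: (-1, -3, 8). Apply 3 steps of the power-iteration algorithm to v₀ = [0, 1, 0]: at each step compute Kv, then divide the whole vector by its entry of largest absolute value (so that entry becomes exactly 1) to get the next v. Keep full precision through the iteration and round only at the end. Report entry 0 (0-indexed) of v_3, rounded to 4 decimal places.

0.6779

Kv0 = (3.00000, 7.00000, -3.00000); divide by 7.00000 → v1 = (0.42857, 1.00000, -0.42857)
Kv1 = (6.00000, 9.57143, -6.85714); divide by 9.57143 → v2 = (0.62687, 1.00000, -0.71642)
Kv2 = (7.47761, 11.02985, -9.35821); divide by 11.02985 → v3 = (0.67794, 1.00000, -0.84844)
Requested entry of v3: 501/739 = 0.6779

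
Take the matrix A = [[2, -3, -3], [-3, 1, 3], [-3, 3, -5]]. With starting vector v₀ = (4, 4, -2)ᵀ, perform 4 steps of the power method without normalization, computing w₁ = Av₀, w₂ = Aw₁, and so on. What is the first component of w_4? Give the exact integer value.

172

w1 = Av₀ = (2·4 + (-3)·4 + (-3)·(-2); (-3)·4 + 1·4 + 3·(-2); (-3)·4 + 3·4 + (-5)·(-2)) = (2, -14, 10)
w2 = Aw1 = (2·2 + (-3)·(-14) + (-3)·10; (-3)·2 + 1·(-14) + 3·10; (-3)·2 + 3·(-14) + (-5)·10) = (16, 10, -98)
w3 = Aw2 = (296, -332, 472)
w4 = Aw3 = (172, 196, -4244)
The requested component of w4 is 172.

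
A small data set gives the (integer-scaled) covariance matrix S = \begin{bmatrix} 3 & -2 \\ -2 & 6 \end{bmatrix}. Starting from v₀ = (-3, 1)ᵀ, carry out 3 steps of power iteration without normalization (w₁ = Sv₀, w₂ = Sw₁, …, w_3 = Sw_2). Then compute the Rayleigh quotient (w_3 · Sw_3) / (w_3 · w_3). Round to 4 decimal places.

w1 = Sv₀ = (-11, 12)
w2 = Sw1 = (-57, 94)
w3 = Sw2 = (-359, 678)
Sw3 = (-2433, 4786)
w3·Sw3 = (-359)·(-2433) + 678·4786 = 4118355; w3·w3 = (-359)·(-359) + 678·678 = 588565
λ ≈ 4118355/588565 = 6.9973

6.9973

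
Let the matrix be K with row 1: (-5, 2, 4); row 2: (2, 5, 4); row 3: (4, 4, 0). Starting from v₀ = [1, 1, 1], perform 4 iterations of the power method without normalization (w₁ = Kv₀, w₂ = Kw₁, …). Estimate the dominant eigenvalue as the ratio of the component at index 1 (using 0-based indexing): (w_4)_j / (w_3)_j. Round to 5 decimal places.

λ ≈ 8.34422

w1 = Kv₀ = (1, 11, 8)
w2 = Kw1 = (49, 89, 48)
w3 = Kw2 = (125, 735, 552)
w4 = Kw3 = (3053, 6133, 3440)
Ratio at component: 6133 / 735 = 8.34422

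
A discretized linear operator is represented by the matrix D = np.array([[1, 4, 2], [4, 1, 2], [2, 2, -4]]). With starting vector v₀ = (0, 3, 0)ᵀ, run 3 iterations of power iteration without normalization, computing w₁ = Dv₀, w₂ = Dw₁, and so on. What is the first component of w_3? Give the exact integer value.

w1 = Dv₀ = (1·0 + 4·3 + 2·0; 4·0 + 1·3 + 2·0; 2·0 + 2·3 + (-4)·0) = (12, 3, 6)
w2 = Dw1 = (1·12 + 4·3 + 2·6; 4·12 + 1·3 + 2·6; 2·12 + 2·3 + (-4)·6) = (36, 63, 6)
w3 = Dw2 = (300, 219, 174)
The requested component of w3 is 300.

300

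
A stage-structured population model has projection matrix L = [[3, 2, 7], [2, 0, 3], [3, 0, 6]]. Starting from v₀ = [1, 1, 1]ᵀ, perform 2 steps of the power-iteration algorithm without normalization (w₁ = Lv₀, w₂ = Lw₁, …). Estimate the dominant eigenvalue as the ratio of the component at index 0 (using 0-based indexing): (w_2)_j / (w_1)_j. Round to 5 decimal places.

λ ≈ 9.08333

w1 = Lv₀ = (12, 5, 9)
w2 = Lw1 = (109, 51, 90)
Ratio at component: 109 / 12 = 9.08333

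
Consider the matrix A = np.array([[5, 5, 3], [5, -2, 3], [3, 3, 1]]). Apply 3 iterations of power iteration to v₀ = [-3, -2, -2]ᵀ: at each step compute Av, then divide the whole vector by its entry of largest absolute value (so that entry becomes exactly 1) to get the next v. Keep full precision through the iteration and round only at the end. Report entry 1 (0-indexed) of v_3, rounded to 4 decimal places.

Av0 = (-31.00000, -17.00000, -17.00000); divide by -31.00000 → v1 = (1.00000, 0.54839, 0.54839)
Av1 = (9.38710, 5.54839, 5.19355); divide by 9.38710 → v2 = (1.00000, 0.59107, 0.55326)
Av2 = (9.61512, 5.47766, 5.32646); divide by 9.61512 → v3 = (1.00000, 0.56969, 0.55397)
Requested entry of v3: -1594/-2798 = 0.5697

0.5697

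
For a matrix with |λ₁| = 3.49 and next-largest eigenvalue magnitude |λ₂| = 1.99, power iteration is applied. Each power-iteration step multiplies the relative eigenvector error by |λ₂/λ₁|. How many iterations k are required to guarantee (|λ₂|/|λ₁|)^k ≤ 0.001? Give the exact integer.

13

|λ₂/λ₁| = 1.99/3.49 = 0.57020
Need k ≥ ln(0.001) / ln(0.57020) = -6.9078 / -0.5618 ≈ 12.296
Smallest integer k satisfying the bound: 13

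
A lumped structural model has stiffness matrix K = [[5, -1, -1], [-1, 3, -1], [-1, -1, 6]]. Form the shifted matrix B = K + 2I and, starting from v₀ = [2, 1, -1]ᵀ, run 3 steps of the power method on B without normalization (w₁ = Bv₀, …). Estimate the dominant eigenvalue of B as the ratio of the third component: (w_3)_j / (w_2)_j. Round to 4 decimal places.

B = K + 2I has rows (7, -1, -1); (-1, 5, -1); (-1, -1, 8)
w1 = Bv₀ = (14, 4, -11)
w2 = Bw1 = (105, 17, -106)
w3 = Bw2 = (824, 86, -970)
Ratio: -970/-106 = 9.1509

μ ≈ 9.1509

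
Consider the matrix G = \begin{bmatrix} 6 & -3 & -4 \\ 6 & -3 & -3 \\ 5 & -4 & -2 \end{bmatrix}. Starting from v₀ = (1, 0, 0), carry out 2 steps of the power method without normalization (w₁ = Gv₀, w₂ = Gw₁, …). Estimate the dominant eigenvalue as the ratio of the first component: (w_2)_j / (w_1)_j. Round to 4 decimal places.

λ ≈ -0.3333

w1 = Gv₀ = (6, 6, 5)
w2 = Gw1 = (-2, 3, -4)
Ratio at component: -2 / 6 = -0.3333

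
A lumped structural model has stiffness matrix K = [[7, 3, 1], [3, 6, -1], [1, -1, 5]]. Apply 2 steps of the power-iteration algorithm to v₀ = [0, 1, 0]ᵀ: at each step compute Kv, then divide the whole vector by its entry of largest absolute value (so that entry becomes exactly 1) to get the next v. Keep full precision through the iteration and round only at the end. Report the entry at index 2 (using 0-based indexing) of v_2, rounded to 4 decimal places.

Kv0 = (3.00000, 6.00000, -1.00000); divide by 6.00000 → v1 = (0.50000, 1.00000, -0.16667)
Kv1 = (6.33333, 7.66667, -1.33333); divide by 7.66667 → v2 = (0.82609, 1.00000, -0.17391)
Requested entry of v2: -8/46 = -0.1739

-0.1739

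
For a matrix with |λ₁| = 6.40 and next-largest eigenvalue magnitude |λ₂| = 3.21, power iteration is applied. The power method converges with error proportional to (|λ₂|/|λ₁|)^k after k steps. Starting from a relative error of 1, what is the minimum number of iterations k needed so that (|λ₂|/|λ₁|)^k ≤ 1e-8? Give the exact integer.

27

|λ₂/λ₁| = 3.21/6.40 = 0.50156
Need k ≥ ln(1e-8) / ln(0.50156) = -18.4207 / -0.6900 ≈ 26.696
Smallest integer k satisfying the bound: 27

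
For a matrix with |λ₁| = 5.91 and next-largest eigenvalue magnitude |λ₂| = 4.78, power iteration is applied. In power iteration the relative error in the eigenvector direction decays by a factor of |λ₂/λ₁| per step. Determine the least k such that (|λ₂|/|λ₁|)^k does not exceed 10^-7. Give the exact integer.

|λ₂/λ₁| = 4.78/5.91 = 0.80880
Need k ≥ ln(10^-7) / ln(0.80880) = -16.1181 / -0.2122 ≈ 75.955
Smallest integer k satisfying the bound: 76

76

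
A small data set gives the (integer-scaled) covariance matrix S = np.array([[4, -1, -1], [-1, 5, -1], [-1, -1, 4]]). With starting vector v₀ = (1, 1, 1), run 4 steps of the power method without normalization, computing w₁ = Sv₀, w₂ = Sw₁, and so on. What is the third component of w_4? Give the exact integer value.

-55

w1 = Sv₀ = (4·1 + (-1)·1 + (-1)·1; (-1)·1 + 5·1 + (-1)·1; (-1)·1 + (-1)·1 + 4·1) = (2, 3, 2)
w2 = Sw1 = (4·2 + (-1)·3 + (-1)·2; (-1)·2 + 5·3 + (-1)·2; (-1)·2 + (-1)·3 + 4·2) = (3, 11, 3)
w3 = Sw2 = (-2, 49, -2)
w4 = Sw3 = (-55, 249, -55)
The requested component of w4 is -55.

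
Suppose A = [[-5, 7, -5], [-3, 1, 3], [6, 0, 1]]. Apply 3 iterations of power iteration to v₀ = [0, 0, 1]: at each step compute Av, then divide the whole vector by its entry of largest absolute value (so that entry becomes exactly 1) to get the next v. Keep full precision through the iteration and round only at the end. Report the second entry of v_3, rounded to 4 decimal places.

-0.8710

Av0 = (-5.00000, 3.00000, 1.00000); divide by -5.00000 → v1 = (1.00000, -0.60000, -0.20000)
Av1 = (-8.20000, -4.20000, 5.80000); divide by -8.20000 → v2 = (1.00000, 0.51220, -0.70732)
Av2 = (2.12195, -4.60976, 5.29268); divide by 5.29268 → v3 = (0.40092, -0.87097, 1.00000)
Requested entry of v3: -189/217 = -0.8710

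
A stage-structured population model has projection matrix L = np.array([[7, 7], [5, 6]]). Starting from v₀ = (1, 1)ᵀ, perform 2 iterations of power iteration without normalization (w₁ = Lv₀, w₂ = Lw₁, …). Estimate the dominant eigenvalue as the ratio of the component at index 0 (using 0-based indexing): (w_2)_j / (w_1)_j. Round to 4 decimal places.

w1 = Lv₀ = (7·1 + 7·1; 5·1 + 6·1) = (14, 11)
w2 = Lw1 = (7·14 + 7·11; 5·14 + 6·11) = (175, 136)
Ratio at component: 175 / 14 = 12.5000

λ ≈ 12.5000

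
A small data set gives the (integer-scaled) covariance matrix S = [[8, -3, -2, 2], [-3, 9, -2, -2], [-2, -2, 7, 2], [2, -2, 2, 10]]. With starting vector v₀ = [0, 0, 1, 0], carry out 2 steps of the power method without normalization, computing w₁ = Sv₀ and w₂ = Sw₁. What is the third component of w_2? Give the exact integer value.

w1 = Sv₀ = (8·0 + (-3)·0 + (-2)·1 + 2·0; (-3)·0 + 9·0 + (-2)·1 + (-2)·0; (-2)·0 + (-2)·0 + 7·1 + 2·0; 2·0 + (-2)·0 + 2·1 + 10·0) = (-2, -2, 7, 2)
w2 = Sw1 = (8·(-2) + (-3)·(-2) + (-2)·7 + 2·2; (-3)·(-2) + 9·(-2) + (-2)·7 + (-2)·2; (-2)·(-2) + (-2)·(-2) + 7·7 + 2·2; 2·(-2) + (-2)·(-2) + 2·7 + 10·2) = (-20, -30, 61, 34)
The requested component of w2 is 61.

61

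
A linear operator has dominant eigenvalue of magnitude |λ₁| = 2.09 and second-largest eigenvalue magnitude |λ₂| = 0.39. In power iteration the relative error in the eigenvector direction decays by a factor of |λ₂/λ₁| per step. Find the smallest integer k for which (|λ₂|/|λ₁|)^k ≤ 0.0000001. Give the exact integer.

|λ₂/λ₁| = 0.39/2.09 = 0.18660
Need k ≥ ln(0.0000001) / ln(0.18660) = -16.1181 / -1.6788 ≈ 9.601
Smallest integer k satisfying the bound: 10

10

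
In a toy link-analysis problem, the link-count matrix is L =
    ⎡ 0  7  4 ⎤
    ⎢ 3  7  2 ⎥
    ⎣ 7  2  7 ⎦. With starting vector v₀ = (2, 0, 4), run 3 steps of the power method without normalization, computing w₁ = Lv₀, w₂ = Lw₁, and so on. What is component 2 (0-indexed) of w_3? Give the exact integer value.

w1 = Lv₀ = (16, 14, 42)
w2 = Lw1 = (266, 230, 434)
w3 = Lw2 = (3346, 3276, 5360)
The requested component of w3 is 5360.

5360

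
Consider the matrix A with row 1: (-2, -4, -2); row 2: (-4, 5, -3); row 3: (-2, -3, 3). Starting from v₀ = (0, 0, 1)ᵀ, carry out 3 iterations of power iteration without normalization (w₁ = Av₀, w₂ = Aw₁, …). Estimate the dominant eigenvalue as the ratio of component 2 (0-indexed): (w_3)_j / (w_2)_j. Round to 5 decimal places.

w1 = Av₀ = (-2, -3, 3)
w2 = Aw1 = (10, -16, 22)
w3 = Aw2 = (0, -186, 94)
Ratio at component: 94 / 22 = 4.27273

4.27273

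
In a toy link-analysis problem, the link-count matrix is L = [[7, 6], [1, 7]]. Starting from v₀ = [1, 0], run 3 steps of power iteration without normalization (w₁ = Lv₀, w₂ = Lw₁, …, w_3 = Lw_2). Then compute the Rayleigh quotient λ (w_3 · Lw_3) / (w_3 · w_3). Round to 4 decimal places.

λ ≈ 9.0639

w1 = Lv₀ = (7·1 + 6·0; 1·1 + 7·0) = (7, 1)
w2 = Lw1 = (7·7 + 6·1; 1·7 + 7·1) = (55, 14)
w3 = Lw2 = (469, 153)
Lw3 = (4201, 1540)
w3·Lw3 = 469·4201 + 153·1540 = 2205889; w3·w3 = 469·469 + 153·153 = 243370
λ ≈ 2205889/243370 = 9.0639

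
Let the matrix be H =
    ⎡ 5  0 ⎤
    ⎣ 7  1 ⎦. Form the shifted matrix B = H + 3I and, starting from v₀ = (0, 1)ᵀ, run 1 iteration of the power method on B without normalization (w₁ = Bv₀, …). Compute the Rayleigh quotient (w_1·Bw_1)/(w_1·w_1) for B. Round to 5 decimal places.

B = H + 3I has rows (8, 0); (7, 4)
w1 = Bv₀ = (0, 4)
Bw1 = (0, 16)
w1·Bw1 = 64; w1·w1 = 16; μ ≈ 64/16 = 4.00000

μ ≈ 4.00000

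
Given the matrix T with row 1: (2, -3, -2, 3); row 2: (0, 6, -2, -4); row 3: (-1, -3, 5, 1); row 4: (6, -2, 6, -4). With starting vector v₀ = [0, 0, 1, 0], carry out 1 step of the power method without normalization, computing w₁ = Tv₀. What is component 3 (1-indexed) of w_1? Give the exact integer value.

w1 = Tv₀ = (2·0 + (-3)·0 + (-2)·1 + 3·0; 0·0 + 6·0 + (-2)·1 + (-4)·0; (-1)·0 + (-3)·0 + 5·1 + 1·0; 6·0 + (-2)·0 + 6·1 + (-4)·0) = (-2, -2, 5, 6)
The requested component of w1 is 5.

5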